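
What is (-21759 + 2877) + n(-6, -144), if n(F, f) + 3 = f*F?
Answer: -18021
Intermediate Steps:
n(F, f) = -3 + F*f (n(F, f) = -3 + f*F = -3 + F*f)
(-21759 + 2877) + n(-6, -144) = (-21759 + 2877) + (-3 - 6*(-144)) = -18882 + (-3 + 864) = -18882 + 861 = -18021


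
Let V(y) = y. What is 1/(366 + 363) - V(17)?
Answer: -12392/729 ≈ -16.999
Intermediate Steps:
1/(366 + 363) - V(17) = 1/(366 + 363) - 1*17 = 1/729 - 17 = -12392/729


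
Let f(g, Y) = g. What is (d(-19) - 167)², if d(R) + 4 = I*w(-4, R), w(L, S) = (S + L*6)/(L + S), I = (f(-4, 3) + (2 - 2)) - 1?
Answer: 17205904/529 ≈ 32525.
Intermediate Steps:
I = -5 (I = (-4 + (2 - 2)) - 1 = (-4 + 0) - 1 = -4 - 1 = -5)
w(L, S) = (S + 6*L)/(L + S)
d(R) = -4 - 5*(-24 + R)/(-4 + R) (d(R) = -4 - 5*(R + 6*(-4))/(-4 + R) = -4 - 5*(R - 24)/(-4 + R) = -4 - 5*(-24 + R)/(-4 + R))
(d(-19) - 167)² = ((136 - 9*(-19))/(-4 - 19) - 167)² = ((136 + 171)/(-23) - 167)² = (-1/23*307 - 167)² = (-307/23 - 167)² = (-4148/23)² = 17205904/529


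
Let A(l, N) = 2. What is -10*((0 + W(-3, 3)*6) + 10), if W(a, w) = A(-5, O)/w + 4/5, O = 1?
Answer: -188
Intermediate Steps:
W(a, w) = 4/5 + 2/w (W(a, w) = 2/w + 4/5 = 4/5 + 2/w)
-10*((0 + W(-3, 3)*6) + 10) = -10*((0 + (4/5 + 2/3)*6) + 10) = -10*((0 + (22/15)*6) + 10) = -10*((0 + 44/5) + 10) = -10*(44/5 + 10) = -10*94/5 = -188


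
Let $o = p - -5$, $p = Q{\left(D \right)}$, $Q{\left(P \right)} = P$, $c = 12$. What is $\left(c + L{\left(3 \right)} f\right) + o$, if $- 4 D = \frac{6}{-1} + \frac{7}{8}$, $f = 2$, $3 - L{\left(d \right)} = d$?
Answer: $\frac{585}{32} \approx 18.281$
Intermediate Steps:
$L{\left(d \right)} = 3 - d$
$D = \frac{41}{32}$ ($D = - \frac{\frac{6}{-1} + \frac{7}{8}}{4} = - \frac{6 \left(-1\right) + 7 \cdot \frac{1}{8}}{4} = - \frac{-6 + \frac{7}{8}}{4} = \left(- \frac{1}{4}\right) \left(- \frac{41}{8}\right) = \frac{41}{32} \approx 1.2813$)
$p = \frac{41}{32} \approx 1.2813$
$o = \frac{201}{32}$ ($o = \frac{41}{32} - -5 = \frac{41}{32} + 5 = \frac{201}{32} \approx 6.2813$)
$\left(c + L{\left(3 \right)} f\right) + o = \left(12 + \left(3 - 3\right) 2\right) + \frac{201}{32} = \left(12 + 0 \cdot 2\right) + \frac{201}{32} = \left(12 + 0\right) + \frac{201}{32} = 12 + \frac{201}{32} = \frac{585}{32}$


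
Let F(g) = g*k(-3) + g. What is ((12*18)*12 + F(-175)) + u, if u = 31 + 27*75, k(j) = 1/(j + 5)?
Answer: 8771/2 ≈ 4385.5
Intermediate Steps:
k(j) = 1/(5 + j)
u = 2056 (u = 31 + 2025 = 2056)
F(g) = 3*g/2 (F(g) = g/(5 - 3) + g = g/2 + g = 3*g/2)
((12*18)*12 + F(-175)) + u = ((12*18)*12 + (3/2)*(-175)) + 2056 = (216*12 - 525/2) + 2056 = (2592 - 525/2) + 2056 = 4659/2 + 2056 = 8771/2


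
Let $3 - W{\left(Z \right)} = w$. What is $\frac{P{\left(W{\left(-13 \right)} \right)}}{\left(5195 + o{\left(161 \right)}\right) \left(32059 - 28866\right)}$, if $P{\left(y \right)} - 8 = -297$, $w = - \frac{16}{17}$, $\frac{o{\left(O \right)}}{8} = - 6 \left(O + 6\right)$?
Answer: $\frac{289}{9007453} \approx 3.2085 \cdot 10^{-5}$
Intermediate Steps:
$o{\left(O \right)} = -288 - 48 O$ ($o{\left(O \right)} = 8 \left(- 6 \left(O + 6\right)\right) = 8 \left(- 6 \left(6 + O\right)\right) = 8 \left(-36 - 6 O\right) = -288 - 48 O$)
$w = - \frac{16}{17}$ ($w = \left(-16\right) \frac{1}{17} = - \frac{16}{17} \approx -0.94118$)
$W{\left(Z \right)} = \frac{67}{17}$ ($W{\left(Z \right)} = 3 - - \frac{16}{17} = 3 + \frac{16}{17} = \frac{67}{17}$)
$P{\left(y \right)} = -289$ ($P{\left(y \right)} = 8 - 297 = -289$)
$\frac{P{\left(W{\left(-13 \right)} \right)}}{\left(5195 + o{\left(161 \right)}\right) \left(32059 - 28866\right)} = - \frac{289}{\left(5195 - 8016\right) \left(32059 - 28866\right)} = - \frac{289}{\left(5195 - 8016\right) 3193} = - \frac{289}{\left(-2821\right) 3193} = - \frac{289}{-9007453} = \left(-289\right) \left(- \frac{1}{9007453}\right) = \frac{289}{9007453}$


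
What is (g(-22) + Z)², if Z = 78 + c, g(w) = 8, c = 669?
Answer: 570025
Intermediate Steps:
Z = 747 (Z = 78 + 669 = 747)
(g(-22) + Z)² = (8 + 747)² = 755² = 570025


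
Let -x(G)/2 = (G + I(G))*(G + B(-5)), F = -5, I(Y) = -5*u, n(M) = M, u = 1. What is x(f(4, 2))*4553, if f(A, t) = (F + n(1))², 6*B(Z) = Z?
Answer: -4557553/3 ≈ -1.5192e+6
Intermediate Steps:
I(Y) = -5 (I(Y) = -5*1 = -5)
B(Z) = Z/6
f(A, t) = 16 (f(A, t) = (-5 + 1)² = (-4)² = 16)
x(G) = -2*(-5 + G)*(-⅚ + G) (x(G) = -2*(G - 5)*(G + (⅙)*(-5)) = -2*(-5 + G)*(G - ⅚) = -2*(-5 + G)*(-⅚ + G))
x(f(4, 2))*4553 = (-25/3 - 2*16² + (35/3)*16)*4553 = (-25/3 - 2*256 + 560/3)*4553 = (-25/3 - 512 + 560/3)*4553 = -1001/3*4553 = -4557553/3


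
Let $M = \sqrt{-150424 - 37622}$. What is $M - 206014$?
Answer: $-206014 + 3 i \sqrt{20894} \approx -2.0601 \cdot 10^{5} + 433.64 i$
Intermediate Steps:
$M = 3 i \sqrt{20894}$ ($M = \sqrt{-188046} = 3 i \sqrt{20894} \approx 433.64 i$)
$M - 206014 = 3 i \sqrt{20894} - 206014 = -206014 + 3 i \sqrt{20894}$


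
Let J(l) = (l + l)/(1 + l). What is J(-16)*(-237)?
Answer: -2528/5 ≈ -505.60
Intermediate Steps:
J(l) = 2*l/(1 + l) (J(l) = (2*l)/(1 + l) = 2*l/(1 + l))
J(-16)*(-237) = (2*(-16)/(1 - 16))*(-237) = (2*(-16)/(-15))*(-237) = (2*(-16)*(-1/15))*(-237) = (32/15)*(-237) = -2528/5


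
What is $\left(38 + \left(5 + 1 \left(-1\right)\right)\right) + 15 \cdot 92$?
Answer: $1422$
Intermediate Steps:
$\left(38 + \left(5 + 1 \left(-1\right)\right)\right) + 15 \cdot 92 = \left(38 + \left(5 - 1\right)\right) + 1380 = \left(38 + 4\right) + 1380 = 42 + 1380 = 1422$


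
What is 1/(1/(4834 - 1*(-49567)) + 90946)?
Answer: 54401/4947553347 ≈ 1.0996e-5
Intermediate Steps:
1/(1/(4834 - 1*(-49567)) + 90946) = 1/(1/(4834 + 49567) + 90946) = 1/(1/54401 + 90946) = 1/(4947553347/54401) = 54401/4947553347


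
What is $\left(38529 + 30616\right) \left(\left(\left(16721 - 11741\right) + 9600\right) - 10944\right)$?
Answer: $251411220$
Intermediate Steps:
$\left(38529 + 30616\right) \left(\left(\left(16721 - 11741\right) + 9600\right) - 10944\right) = 69145 \left(\left(4980 + 9600\right) - 10944\right) = 69145 \left(14580 - 10944\right) = 69145 \cdot 3636 = 251411220$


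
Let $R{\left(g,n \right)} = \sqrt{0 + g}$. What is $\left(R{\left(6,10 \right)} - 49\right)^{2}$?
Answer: $\left(49 - \sqrt{6}\right)^{2} \approx 2166.9$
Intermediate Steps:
$R{\left(g,n \right)} = \sqrt{g}$
$\left(R{\left(6,10 \right)} - 49\right)^{2} = \left(\sqrt{6} - 49\right)^{2} = \left(-49 + \sqrt{6}\right)^{2}$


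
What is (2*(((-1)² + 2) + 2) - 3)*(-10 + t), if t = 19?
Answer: 63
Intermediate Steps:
(2*(((-1)² + 2) + 2) - 3)*(-10 + t) = (2*(((-1)² + 2) + 2) - 3)*(-10 + 19) = (2*((1 + 2) + 2) - 3)*9 = (2*(3 + 2) - 3)*9 = (2*5 - 3)*9 = (10 - 3)*9 = 7*9 = 63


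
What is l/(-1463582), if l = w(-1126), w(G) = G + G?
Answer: 1126/731791 ≈ 0.0015387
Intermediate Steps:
w(G) = 2*G
l = -2252 (l = 2*(-1126) = -2252)
l/(-1463582) = -2252/(-1463582) = -2252*(-1/1463582) = 1126/731791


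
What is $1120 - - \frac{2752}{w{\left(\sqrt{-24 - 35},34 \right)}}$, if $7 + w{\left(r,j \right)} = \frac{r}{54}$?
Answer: $\frac{103922336}{142943} - \frac{148608 i \sqrt{59}}{142943} \approx 727.02 - 7.9856 i$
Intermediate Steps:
$w{\left(r,j \right)} = -7 + \frac{r}{54}$
$1120 - - \frac{2752}{w{\left(\sqrt{-24 - 35},34 \right)}} = 1120 - - \frac{2752}{-7 + \frac{\sqrt{-24 - 35}}{54}} = 1120 - - \frac{2752}{-7 + \frac{\sqrt{-59}}{54}} = 1120 - - \frac{2752}{-7 + \frac{i \sqrt{59}}{54}} = 1120 + \frac{2752}{-7 + \frac{i \sqrt{59}}{54}}$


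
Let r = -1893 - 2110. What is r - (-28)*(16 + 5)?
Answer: -3415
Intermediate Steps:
r = -4003
r - (-28)*(16 + 5) = -4003 - (-28)*(16 + 5) = -4003 - (-28)*21 = -4003 - 1*(-588) = -4003 + 588 = -3415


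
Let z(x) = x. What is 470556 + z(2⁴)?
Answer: 470572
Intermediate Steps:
470556 + z(2⁴) = 470556 + 2⁴ = 470556 + 16 = 470572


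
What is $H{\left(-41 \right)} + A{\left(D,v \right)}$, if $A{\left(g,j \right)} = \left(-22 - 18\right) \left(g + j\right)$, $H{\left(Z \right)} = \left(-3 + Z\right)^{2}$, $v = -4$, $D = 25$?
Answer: $1096$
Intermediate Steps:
$A{\left(g,j \right)} = - 40 g - 40 j$ ($A{\left(g,j \right)} = - 40 \left(g + j\right) = - 40 g - 40 j$)
$H{\left(-41 \right)} + A{\left(D,v \right)} = \left(-3 - 41\right)^{2} - 840 = \left(-44\right)^{2} + \left(-1000 + 160\right) = 1936 - 840 = 1096$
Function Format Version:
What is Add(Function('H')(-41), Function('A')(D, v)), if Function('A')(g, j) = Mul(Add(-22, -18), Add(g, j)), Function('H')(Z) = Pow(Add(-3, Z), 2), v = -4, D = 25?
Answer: 1096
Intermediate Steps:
Function('A')(g, j) = Add(Mul(-40, g), Mul(-40, j)) (Function('A')(g, j) = Mul(-40, Add(g, j)) = Add(Mul(-40, g), Mul(-40, j)))
Add(Function('H')(-41), Function('A')(D, v)) = Add(Pow(Add(-3, -41), 2), Add(Mul(-40, 25), Mul(-40, -4))) = Add(Pow(-44, 2), Add(-1000, 160)) = Add(1936, -840) = 1096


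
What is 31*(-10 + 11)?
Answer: 31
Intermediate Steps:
31*(-10 + 11) = 31*1 = 31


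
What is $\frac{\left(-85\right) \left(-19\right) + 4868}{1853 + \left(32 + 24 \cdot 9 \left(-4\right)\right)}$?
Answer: $\frac{6483}{1021} \approx 6.3497$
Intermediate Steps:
$\frac{\left(-85\right) \left(-19\right) + 4868}{1853 + \left(32 + 24 \cdot 9 \left(-4\right)\right)} = \frac{1615 + 4868}{1853 + \left(32 + 24 \left(-36\right)\right)} = \frac{6483}{1853 + \left(32 - 864\right)} = \frac{6483}{1853 - 832} = \frac{6483}{1021}$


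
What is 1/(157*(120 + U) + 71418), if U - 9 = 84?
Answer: 1/104859 ≈ 9.5366e-6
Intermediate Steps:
U = 93 (U = 9 + 84 = 93)
1/(157*(120 + U) + 71418) = 1/(157*(120 + 93) + 71418) = 1/(157*213 + 71418) = 1/(33441 + 71418) = 1/104859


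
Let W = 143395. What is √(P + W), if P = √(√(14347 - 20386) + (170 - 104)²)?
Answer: √(143395 + √3*√(1452 + I*√671)) ≈ 378.76 + 0.0008*I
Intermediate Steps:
P = √(4356 + 3*I*√671) (P = √(√(-6039) + 66²) = √(3*I*√671 + 4356) = √(4356 + 3*I*√671) ≈ 66.003 + 0.5887*I)
√(P + W) = √(√(4356 + 3*I*√671) + 143395) = √(143395 + √(4356 + 3*I*√671))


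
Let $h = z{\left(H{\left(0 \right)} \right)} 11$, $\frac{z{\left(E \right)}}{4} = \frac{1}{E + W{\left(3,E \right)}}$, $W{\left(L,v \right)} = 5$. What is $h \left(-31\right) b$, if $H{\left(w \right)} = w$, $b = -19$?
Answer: $\frac{25916}{5} \approx 5183.2$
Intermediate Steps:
$z{\left(E \right)} = \frac{4}{5 + E}$ ($z{\left(E \right)} = \frac{4}{E + 5} = \frac{4}{5 + E}$)
$h = \frac{44}{5}$ ($h = \frac{4}{5 + 0} \cdot 11 = \frac{4}{5} \cdot 11 = \frac{44}{5} \approx 8.8$)
$h \left(-31\right) b = \frac{44}{5} \left(-31\right) \left(-19\right) = \left(- \frac{1364}{5}\right) \left(-19\right) = \frac{25916}{5}$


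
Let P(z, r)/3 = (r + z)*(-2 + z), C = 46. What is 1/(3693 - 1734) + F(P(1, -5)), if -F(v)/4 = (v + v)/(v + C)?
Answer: -94003/56811 ≈ -1.6547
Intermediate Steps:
P(z, r) = 3*(-2 + z)*(r + z) (P(z, r) = 3*((r + z)*(-2 + z)) = 3*((-2 + z)*(r + z)) = 3*(-2 + z)*(r + z))
F(v) = -8*v/(46 + v) (F(v) = -4*(v + v)/(v + 46) = -4*2*v/(46 + v) = -8*v/(46 + v))
1/(3693 - 1734) + F(P(1, -5)) = 1/(3693 - 1734) - 8*(-6*(-5) - 6*1 + 3*1² + 3*(-5)*1)/(46 + (-6*(-5) - 6*1 + 3*1² + 3*(-5)*1)) = 1/1959 - 8*(30 - 6 + 3*1 - 15)/(46 + (30 - 6 + 3*1 - 15)) = 1/1959 - 8*(30 - 6 + 3 - 15)/(46 + (30 - 6 + 3 - 15)) = 1/1959 - 8*12/(46 + 12) = 1/1959 - 8*12/58 = 1/1959 - 8*12*1/58 = 1/1959 - 48/29 = -94003/56811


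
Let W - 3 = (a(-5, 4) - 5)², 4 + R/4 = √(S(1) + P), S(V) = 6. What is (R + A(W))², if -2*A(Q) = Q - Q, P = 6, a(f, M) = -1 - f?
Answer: 448 - 256*√3 ≈ 4.5950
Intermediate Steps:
R = -16 + 8*√3 (R = -16 + 4*√(6 + 6) = -16 + 4*√12 = -16 + 4*(2*√3) = -16 + 8*√3 ≈ -2.1436)
W = 4 (W = 3 + ((-1 - 1*(-5)) - 5)² = 3 + ((-1 + 5) - 5)² = 3 + (4 - 5)² = 3 + (-1)² = 3 + 1 = 4)
A(Q) = 0 (A(Q) = -(Q - Q)/2 = -½*0 = 0)
(R + A(W))² = ((-16 + 8*√3) + 0)² = (-16 + 8*√3)²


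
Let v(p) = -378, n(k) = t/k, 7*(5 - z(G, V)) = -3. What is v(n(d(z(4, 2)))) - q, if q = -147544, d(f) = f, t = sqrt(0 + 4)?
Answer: 147166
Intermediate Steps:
t = 2 (t = sqrt(4) = 2)
z(G, V) = 38/7 (z(G, V) = 5 - 1/7*(-3) = 5 + 3/7 = 38/7)
n(k) = 2/k
v(n(d(z(4, 2)))) - q = -378 - 1*(-147544) = -378 + 147544 = 147166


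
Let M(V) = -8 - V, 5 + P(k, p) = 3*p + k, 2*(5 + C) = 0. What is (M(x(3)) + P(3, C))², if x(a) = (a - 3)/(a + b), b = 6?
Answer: 625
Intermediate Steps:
C = -5 (C = -5 + (½)*0 = -5 + 0 = -5)
x(a) = (-3 + a)/(6 + a) (x(a) = (a - 3)/(a + 6) = (-3 + a)/(6 + a))
P(k, p) = -5 + k + 3*p (P(k, p) = -5 + (3*p + k) = -5 + (k + 3*p) = -5 + k + 3*p)
(M(x(3)) + P(3, C))² = ((-8 - (-3 + 3)/(6 + 3)) + (-5 + 3 + 3*(-5)))² = ((-8 - 0/9) + (-5 + 3 - 15))² = ((-8 - 0/9) - 17)² = ((-8 - 1*0) - 17)² = ((-8 + 0) - 17)² = (-8 - 17)² = (-25)² = 625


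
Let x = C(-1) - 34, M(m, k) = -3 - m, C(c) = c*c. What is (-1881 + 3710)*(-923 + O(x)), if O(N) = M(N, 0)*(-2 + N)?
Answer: -3608617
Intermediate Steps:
C(c) = c²
x = -33 (x = (-1)² - 34 = 1 - 34 = -33)
O(N) = (-3 - N)*(-2 + N)
(-1881 + 3710)*(-923 + O(x)) = (-1881 + 3710)*(-923 + (6 - 1*(-33) - 1*(-33)²)) = 1829*(-923 + (6 + 33 - 1*1089)) = 1829*(-923 + (6 + 33 - 1089)) = 1829*(-923 - 1050) = 1829*(-1973) = -3608617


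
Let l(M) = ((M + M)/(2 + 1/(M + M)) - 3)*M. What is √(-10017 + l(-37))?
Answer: I*√3760710/21 ≈ 92.345*I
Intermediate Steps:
l(M) = M*(-3 + 2*M/(2 + 1/(2*M))) (l(M) = ((2*M)/(2 + 1/(2*M)) - 3)*M = (2*M/(2 + 1/(2*M)) - 3)*M = (-3 + 2*M/(2 + 1/(2*M)))*M = M*(-3 + 2*M/(2 + 1/(2*M))))
√(-10017 + l(-37)) = √(-10017 - 37*(-3 - 12*(-37) + 4*(-37)²)/(1 + 4*(-37))) = √(-10017 - 37*(-3 + 444 + 4*1369)/(1 - 148)) = √(-10017 - 37*(-3 + 444 + 5476)/(-147)) = √(-10017 - 37*(-1/147)*5917) = √(-10017 + 218929/147) = √(-1253570/147) = I*√3760710/21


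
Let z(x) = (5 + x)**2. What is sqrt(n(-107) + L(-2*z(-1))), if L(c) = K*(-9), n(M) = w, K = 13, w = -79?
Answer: 14*I ≈ 14.0*I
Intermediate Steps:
n(M) = -79
L(c) = -117 (L(c) = 13*(-9) = -117)
sqrt(n(-107) + L(-2*z(-1))) = sqrt(-79 - 117) = sqrt(-196) = 14*I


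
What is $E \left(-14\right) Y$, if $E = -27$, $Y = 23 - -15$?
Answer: $14364$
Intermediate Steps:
$Y = 38$ ($Y = 23 + 15 = 38$)
$E \left(-14\right) Y = \left(-27\right) \left(-14\right) 38 = 378 \cdot 38 = 14364$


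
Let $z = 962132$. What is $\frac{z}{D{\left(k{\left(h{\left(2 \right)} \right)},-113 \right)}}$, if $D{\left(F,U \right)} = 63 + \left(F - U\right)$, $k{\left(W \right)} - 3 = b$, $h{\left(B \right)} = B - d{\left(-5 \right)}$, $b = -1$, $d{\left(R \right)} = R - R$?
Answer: $\frac{481066}{89} \approx 5405.2$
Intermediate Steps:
$d{\left(R \right)} = 0$
$h{\left(B \right)} = B$ ($h{\left(B \right)} = B - 0 = B + 0 = B$)
$k{\left(W \right)} = 2$ ($k{\left(W \right)} = 3 - 1 = 2$)
$D{\left(F,U \right)} = 63 + F - U$
$\frac{z}{D{\left(k{\left(h{\left(2 \right)} \right)},-113 \right)}} = \frac{962132}{63 + 2 - -113} = \frac{962132}{63 + 2 + 113} = \frac{962132}{178} = 962132 \cdot \frac{1}{178} = \frac{481066}{89}$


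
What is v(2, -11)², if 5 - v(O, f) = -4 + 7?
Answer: 4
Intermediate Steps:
v(O, f) = 2 (v(O, f) = 5 - (-4 + 7) = 5 - 1*3 = 5 - 3 = 2)
v(2, -11)² = 2² = 4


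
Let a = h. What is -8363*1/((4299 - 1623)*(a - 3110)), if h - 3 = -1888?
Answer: 8363/13366620 ≈ 0.00062566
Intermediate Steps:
h = -1885 (h = 3 - 1888 = -1885)
a = -1885
-8363*1/((4299 - 1623)*(a - 3110)) = -8363*1/((-1885 - 3110)*(4299 - 1623)) = -8363/(2676*(-4995)) = -8363/(-13366620) = -8363*(-1/13366620) = 8363/13366620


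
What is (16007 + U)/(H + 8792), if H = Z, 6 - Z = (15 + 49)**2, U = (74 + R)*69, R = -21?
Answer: 9832/2351 ≈ 4.1821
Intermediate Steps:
U = 3657 (U = (74 - 21)*69 = 53*69 = 3657)
Z = -4090 (Z = 6 - (15 + 49)**2 = 6 - 1*64**2 = 6 - 1*4096 = 6 - 4096 = -4090)
H = -4090
(16007 + U)/(H + 8792) = (16007 + 3657)/(-4090 + 8792) = 19664/4702 = 19664*(1/4702) = 9832/2351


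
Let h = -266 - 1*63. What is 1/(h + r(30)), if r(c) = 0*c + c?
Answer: -1/299 ≈ -0.0033445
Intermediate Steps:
r(c) = c (r(c) = 0 + c = c)
h = -329 (h = -266 - 63 = -329)
1/(h + r(30)) = 1/(-329 + 30) = 1/(-299) = -1/299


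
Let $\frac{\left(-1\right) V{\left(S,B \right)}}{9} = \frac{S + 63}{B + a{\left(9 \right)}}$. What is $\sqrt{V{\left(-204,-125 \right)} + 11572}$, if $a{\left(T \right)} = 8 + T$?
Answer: $\frac{\sqrt{46241}}{2} \approx 107.52$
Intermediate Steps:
$V{\left(S,B \right)} = - \frac{9 \left(63 + S\right)}{17 + B}$ ($V{\left(S,B \right)} = - 9 \frac{S + 63}{B + \left(8 + 9\right)} = - 9 \frac{63 + S}{B + 17} = - 9 \frac{63 + S}{17 + B} = - \frac{9 \left(63 + S\right)}{17 + B}$)
$\sqrt{V{\left(-204,-125 \right)} + 11572} = \sqrt{\frac{9 \left(-63 - -204\right)}{17 - 125} + 11572} = \sqrt{\frac{9 \left(-63 + 204\right)}{-108} + 11572} = \sqrt{9 \left(- \frac{1}{108}\right) 141 + 11572} = \sqrt{- \frac{47}{4} + 11572} = \sqrt{\frac{46241}{4}} = \frac{\sqrt{46241}}{2}$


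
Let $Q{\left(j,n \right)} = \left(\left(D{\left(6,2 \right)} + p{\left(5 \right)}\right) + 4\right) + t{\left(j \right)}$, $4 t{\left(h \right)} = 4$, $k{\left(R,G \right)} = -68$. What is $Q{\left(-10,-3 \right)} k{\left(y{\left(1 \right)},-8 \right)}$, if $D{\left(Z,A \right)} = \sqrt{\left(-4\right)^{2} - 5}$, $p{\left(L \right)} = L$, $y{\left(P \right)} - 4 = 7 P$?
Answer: $-680 - 68 \sqrt{11} \approx -905.53$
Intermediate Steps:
$y{\left(P \right)} = 4 + 7 P$
$D{\left(Z,A \right)} = \sqrt{11}$ ($D{\left(Z,A \right)} = \sqrt{16 - 5} = \sqrt{11}$)
$t{\left(h \right)} = 1$ ($t{\left(h \right)} = \frac{1}{4} \cdot 4 = 1$)
$Q{\left(j,n \right)} = 10 + \sqrt{11}$ ($Q{\left(j,n \right)} = \left(\left(\sqrt{11} + 5\right) + 4\right) + 1 = \left(\left(5 + \sqrt{11}\right) + 4\right) + 1 = \left(9 + \sqrt{11}\right) + 1 = 10 + \sqrt{11}$)
$Q{\left(-10,-3 \right)} k{\left(y{\left(1 \right)},-8 \right)} = \left(10 + \sqrt{11}\right) \left(-68\right) = -680 - 68 \sqrt{11}$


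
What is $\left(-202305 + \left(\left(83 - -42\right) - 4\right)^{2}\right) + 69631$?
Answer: $-118033$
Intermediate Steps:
$\left(-202305 + \left(\left(83 - -42\right) - 4\right)^{2}\right) + 69631 = \left(-202305 + \left(\left(83 + 42\right) - 4\right)^{2}\right) + 69631 = \left(-202305 + \left(125 - 4\right)^{2}\right) + 69631 = \left(-202305 + 121^{2}\right) + 69631 = \left(-202305 + 14641\right) + 69631 = -187664 + 69631 = -118033$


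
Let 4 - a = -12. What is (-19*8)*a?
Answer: -2432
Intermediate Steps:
a = 16 (a = 4 - 1*(-12) = 4 + 12 = 16)
(-19*8)*a = -19*8*16 = -152*16 = -2432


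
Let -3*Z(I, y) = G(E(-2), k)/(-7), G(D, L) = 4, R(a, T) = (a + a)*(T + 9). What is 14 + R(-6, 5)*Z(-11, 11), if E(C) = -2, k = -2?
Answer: -18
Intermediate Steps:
R(a, T) = 2*a*(9 + T) (R(a, T) = (2*a)*(9 + T) = 2*a*(9 + T))
Z(I, y) = 4/21 (Z(I, y) = -4/(3*(-7)) = -4*(-1)/(3*7) = -1/3*(-4/7) = 4/21)
14 + R(-6, 5)*Z(-11, 11) = 14 + (2*(-6)*(9 + 5))*(4/21) = 14 + (2*(-6)*14)*(4/21) = 14 - 168*4/21 = 14 - 32 = -18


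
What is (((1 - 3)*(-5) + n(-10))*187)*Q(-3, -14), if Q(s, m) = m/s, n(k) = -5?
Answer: 13090/3 ≈ 4363.3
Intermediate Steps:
(((1 - 3)*(-5) + n(-10))*187)*Q(-3, -14) = (((1 - 3)*(-5) - 5)*187)*(-14/(-3)) = ((-2*(-5) - 5)*187)*(-14*(-1/3)) = ((10 - 5)*187)*(14/3) = (5*187)*(14/3) = 935*(14/3) = 13090/3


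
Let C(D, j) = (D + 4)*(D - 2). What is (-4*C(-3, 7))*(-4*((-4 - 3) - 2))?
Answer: 720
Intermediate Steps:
C(D, j) = (-2 + D)*(4 + D) (C(D, j) = (4 + D)*(-2 + D) = (-2 + D)*(4 + D))
(-4*C(-3, 7))*(-4*((-4 - 3) - 2)) = (-4*(-8 + (-3)² + 2*(-3)))*(-4*((-4 - 3) - 2)) = (-4*(-8 + 9 - 6))*(-4*(-7 - 2)) = (-4*(-5))*(-4*(-9)) = 20*36 = 720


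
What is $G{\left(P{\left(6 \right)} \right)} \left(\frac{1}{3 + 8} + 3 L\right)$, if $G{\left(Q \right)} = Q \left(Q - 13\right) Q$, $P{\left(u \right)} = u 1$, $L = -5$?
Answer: $\frac{41328}{11} \approx 3757.1$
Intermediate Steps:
$P{\left(u \right)} = u$
$G{\left(Q \right)} = Q^{2} \left(-13 + Q\right)$ ($G{\left(Q \right)} = Q \left(-13 + Q\right) Q = Q^{2} \left(-13 + Q\right)$)
$G{\left(P{\left(6 \right)} \right)} \left(\frac{1}{3 + 8} + 3 L\right) = 6^{2} \left(-13 + 6\right) \left(\frac{1}{3 + 8} + 3 \left(-5\right)\right) = 36 \left(-7\right) \left(\frac{1}{11} - 15\right) = - 252 \left(\frac{1}{11} - 15\right) = \left(-252\right) \left(- \frac{164}{11}\right) = \frac{41328}{11}$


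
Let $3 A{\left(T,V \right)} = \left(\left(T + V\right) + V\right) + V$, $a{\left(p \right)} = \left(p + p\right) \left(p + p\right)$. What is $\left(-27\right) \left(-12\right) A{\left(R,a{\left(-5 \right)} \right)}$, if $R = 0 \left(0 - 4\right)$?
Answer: $32400$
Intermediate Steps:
$R = 0$ ($R = 0 \left(-4\right) = 0$)
$a{\left(p \right)} = 4 p^{2}$ ($a{\left(p \right)} = 2 p 2 p = 4 p^{2}$)
$A{\left(T,V \right)} = V + \frac{T}{3}$ ($A{\left(T,V \right)} = \frac{\left(\left(T + V\right) + V\right) + V}{3} = \frac{\left(T + 2 V\right) + V}{3} = \frac{T + 3 V}{3} = V + \frac{T}{3}$)
$\left(-27\right) \left(-12\right) A{\left(R,a{\left(-5 \right)} \right)} = \left(-27\right) \left(-12\right) \left(4 \left(-5\right)^{2} + \frac{1}{3} \cdot 0\right) = 324 \left(4 \cdot 25 + 0\right) = 324 \left(100 + 0\right) = 324 \cdot 100 = 32400$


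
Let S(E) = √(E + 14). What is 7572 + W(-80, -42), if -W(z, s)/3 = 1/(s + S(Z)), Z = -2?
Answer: 2211045/292 + √3/292 ≈ 7572.1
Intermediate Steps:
S(E) = √(14 + E)
W(z, s) = -3/(s + 2*√3) (W(z, s) = -3/(s + √(14 - 2)) = -3/(s + √12) = -3/(s + 2*√3))
7572 + W(-80, -42) = 7572 - 3/(-42 + 2*√3)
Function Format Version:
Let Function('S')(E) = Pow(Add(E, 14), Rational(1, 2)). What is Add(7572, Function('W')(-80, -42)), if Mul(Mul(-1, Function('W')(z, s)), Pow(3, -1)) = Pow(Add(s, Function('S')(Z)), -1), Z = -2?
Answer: Add(Rational(2211045, 292), Mul(Rational(1, 292), Pow(3, Rational(1, 2)))) ≈ 7572.1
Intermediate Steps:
Function('S')(E) = Pow(Add(14, E), Rational(1, 2))
Function('W')(z, s) = Mul(-3, Pow(Add(s, Mul(2, Pow(3, Rational(1, 2)))), -1)) (Function('W')(z, s) = Mul(-3, Pow(Add(s, Pow(Add(14, -2), Rational(1, 2))), -1)) = Mul(-3, Pow(Add(s, Pow(12, Rational(1, 2))), -1)) = Mul(-3, Pow(Add(s, Mul(2, Pow(3, Rational(1, 2)))), -1)))
Add(7572, Function('W')(-80, -42)) = Add(7572, Mul(-3, Pow(Add(-42, Mul(2, Pow(3, Rational(1, 2)))), -1)))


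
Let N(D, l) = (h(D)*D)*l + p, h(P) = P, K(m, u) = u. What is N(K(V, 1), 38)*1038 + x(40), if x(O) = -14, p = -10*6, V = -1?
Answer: -22850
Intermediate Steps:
p = -60
N(D, l) = -60 + l*D² (N(D, l) = (D*D)*l - 60 = D²*l - 60 = l*D² - 60 = -60 + l*D²)
N(K(V, 1), 38)*1038 + x(40) = (-60 + 38*1²)*1038 - 14 = (-60 + 38*1)*1038 - 14 = (-60 + 38)*1038 - 14 = -22*1038 - 14 = -22836 - 14 = -22850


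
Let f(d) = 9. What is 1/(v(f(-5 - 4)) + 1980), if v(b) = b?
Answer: 1/1989 ≈ 0.00050277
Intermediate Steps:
1/(v(f(-5 - 4)) + 1980) = 1/(9 + 1980) = 1/1989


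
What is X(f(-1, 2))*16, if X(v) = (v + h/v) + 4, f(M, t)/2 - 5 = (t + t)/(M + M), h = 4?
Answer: 512/3 ≈ 170.67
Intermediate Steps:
f(M, t) = 10 + 2*t/M (f(M, t) = 10 + 2*((t + t)/(M + M)) = 10 + 2*((2*t)/((2*M))) = 10 + 2*((2*t)*(1/(2*M))) = 10 + 2*(t/M) = 10 + 2*t/M)
X(v) = 4 + v + 4/v (X(v) = (v + 4/v) + 4 = 4 + v + 4/v)
X(f(-1, 2))*16 = (4 + (10 + 2*2/(-1)) + 4/(10 + 2*2/(-1)))*16 = (4 + (10 + 2*2*(-1)) + 4/(10 + 2*2*(-1)))*16 = (4 + (10 - 4) + 4/(10 - 4))*16 = (4 + 6 + 4/6)*16 = (4 + 6 + 4*(⅙))*16 = (4 + 6 + ⅔)*16 = (32/3)*16 = 512/3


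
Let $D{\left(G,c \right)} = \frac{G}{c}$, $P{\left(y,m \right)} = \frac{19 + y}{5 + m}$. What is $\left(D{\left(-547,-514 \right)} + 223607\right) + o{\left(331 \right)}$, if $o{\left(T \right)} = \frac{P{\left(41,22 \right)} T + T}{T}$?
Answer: $\frac{1034425811}{4626} \approx 2.2361 \cdot 10^{5}$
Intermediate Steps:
$P{\left(y,m \right)} = \frac{19 + y}{5 + m}$
$o{\left(T \right)} = \frac{29}{9}$ ($o{\left(T \right)} = \frac{\frac{19 + 41}{5 + 22} T + T}{T} = \frac{\frac{1}{27} \cdot 60 T + T}{T} = \frac{\frac{20 T}{9} + T}{T} = \frac{\frac{29}{9} T}{T} = \frac{29}{9}$)
$\left(D{\left(-547,-514 \right)} + 223607\right) + o{\left(331 \right)} = \left(- \frac{547}{-514} + 223607\right) + \frac{29}{9} = \left(\left(-547\right) \left(- \frac{1}{514}\right) + 223607\right) + \frac{29}{9} = \left(\frac{547}{514} + 223607\right) + \frac{29}{9} = \frac{114934545}{514} + \frac{29}{9} = \frac{1034425811}{4626}$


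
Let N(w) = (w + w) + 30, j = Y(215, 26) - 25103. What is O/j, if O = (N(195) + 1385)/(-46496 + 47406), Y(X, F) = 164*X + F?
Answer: 361/1853306 ≈ 0.00019479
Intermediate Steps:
Y(X, F) = F + 164*X
j = 10183 (j = (26 + 164*215) - 25103 = (26 + 35260) - 25103 = 35286 - 25103 = 10183)
N(w) = 30 + 2*w (N(w) = 2*w + 30 = 30 + 2*w)
O = 361/182 (O = ((30 + 2*195) + 1385)/(-46496 + 47406) = ((30 + 390) + 1385)/910 = (420 + 1385)*(1/910) = 1805*(1/910) = 361/182 ≈ 1.9835)
O/j = (361/182)/10183 = (361/182)*(1/10183) = 361/1853306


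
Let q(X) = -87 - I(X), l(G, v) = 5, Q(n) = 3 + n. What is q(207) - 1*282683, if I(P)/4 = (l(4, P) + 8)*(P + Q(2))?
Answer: -293794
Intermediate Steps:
I(P) = 260 + 52*P (I(P) = 4*((5 + 8)*(P + (3 + 2))) = 4*(13*(P + 5)) = 4*(13*(5 + P)) = 4*(65 + 13*P) = 260 + 52*P)
q(X) = -347 - 52*X (q(X) = -87 - (260 + 52*X) = -87 + (-260 - 52*X) = -347 - 52*X)
q(207) - 1*282683 = (-347 - 52*207) - 1*282683 = (-347 - 10764) - 282683 = -11111 - 282683 = -293794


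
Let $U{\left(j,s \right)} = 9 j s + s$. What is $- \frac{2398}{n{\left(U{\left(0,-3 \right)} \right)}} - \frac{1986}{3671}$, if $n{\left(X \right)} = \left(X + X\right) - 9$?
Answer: $\frac{8773268}{55065} \approx 159.33$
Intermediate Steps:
$U{\left(j,s \right)} = s + 9 j s$ ($U{\left(j,s \right)} = 9 j s + s = s + 9 j s$)
$n{\left(X \right)} = -9 + 2 X$ ($n{\left(X \right)} = 2 X - 9 = -9 + 2 X$)
$- \frac{2398}{n{\left(U{\left(0,-3 \right)} \right)}} - \frac{1986}{3671} = - \frac{2398}{-9 + 2 \left(- 3 \left(1 + 9 \cdot 0\right)\right)} - \frac{1986}{3671} = - \frac{2398}{-9 + 2 \left(- 3 \left(1 + 0\right)\right)} - \frac{1986}{3671} = - \frac{2398}{-9 + 2 \left(\left(-3\right) 1\right)} - \frac{1986}{3671} = - \frac{2398}{-9 + 2 \left(-3\right)} - \frac{1986}{3671} = - \frac{2398}{-9 - 6} - \frac{1986}{3671} = - \frac{2398}{-15} - \frac{1986}{3671} = \left(-2398\right) \left(- \frac{1}{15}\right) - \frac{1986}{3671} = \frac{2398}{15} - \frac{1986}{3671} = \frac{8773268}{55065}$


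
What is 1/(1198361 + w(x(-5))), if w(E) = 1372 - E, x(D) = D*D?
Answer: 1/1199708 ≈ 8.3354e-7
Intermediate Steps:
x(D) = D²
1/(1198361 + w(x(-5))) = 1/(1198361 + (1372 - 1*(-5)²)) = 1/(1198361 + (1372 - 1*25)) = 1/(1198361 + (1372 - 25)) = 1/(1198361 + 1347) = 1/1199708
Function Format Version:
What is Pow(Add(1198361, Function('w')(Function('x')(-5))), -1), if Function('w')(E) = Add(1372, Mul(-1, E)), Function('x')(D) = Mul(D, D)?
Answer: Rational(1, 1199708) ≈ 8.3354e-7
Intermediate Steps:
Function('x')(D) = Pow(D, 2)
Pow(Add(1198361, Function('w')(Function('x')(-5))), -1) = Pow(Add(1198361, Add(1372, Mul(-1, Pow(-5, 2)))), -1) = Pow(Add(1198361, Add(1372, Mul(-1, 25))), -1) = Pow(Add(1198361, Add(1372, -25)), -1) = Pow(Add(1198361, 1347), -1) = Pow(1199708, -1) = Rational(1, 1199708)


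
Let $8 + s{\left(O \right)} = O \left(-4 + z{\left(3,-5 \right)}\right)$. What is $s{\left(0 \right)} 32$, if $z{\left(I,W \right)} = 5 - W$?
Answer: $-256$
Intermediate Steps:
$s{\left(O \right)} = -8 + 6 O$ ($s{\left(O \right)} = -8 + O \left(-4 + \left(5 - -5\right)\right) = -8 + O \left(-4 + \left(5 + 5\right)\right) = -8 + O \left(-4 + 10\right) = -8 + O 6 = -8 + 6 O$)
$s{\left(0 \right)} 32 = \left(-8 + 6 \cdot 0\right) 32 = \left(-8 + 0\right) 32 = \left(-8\right) 32 = -256$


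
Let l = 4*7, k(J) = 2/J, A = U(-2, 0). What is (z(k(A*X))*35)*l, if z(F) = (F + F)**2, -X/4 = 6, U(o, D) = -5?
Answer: 49/45 ≈ 1.0889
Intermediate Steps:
A = -5
X = -24 (X = -4*6 = -24)
z(F) = 4*F**2 (z(F) = (2*F)**2 = 4*F**2)
l = 28
(z(k(A*X))*35)*l = ((4*(2/((-5*(-24))))**2)*35)*28 = ((4*(2/120)**2)*35)*28 = ((4*(2*(1/120))**2)*35)*28 = ((4*(1/60)**2)*35)*28 = ((4*(1/3600))*35)*28 = ((1/900)*35)*28 = (7/180)*28 = 49/45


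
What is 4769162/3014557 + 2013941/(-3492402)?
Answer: 10584690967987/10528044895914 ≈ 1.0054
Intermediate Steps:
4769162/3014557 + 2013941/(-3492402) = 4769162*(1/3014557) + 2013941*(-1/3492402) = 4769162/3014557 - 2013941/3492402 = 10584690967987/10528044895914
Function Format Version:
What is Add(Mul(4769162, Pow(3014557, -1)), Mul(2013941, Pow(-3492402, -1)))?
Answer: Rational(10584690967987, 10528044895914) ≈ 1.0054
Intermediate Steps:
Add(Mul(4769162, Pow(3014557, -1)), Mul(2013941, Pow(-3492402, -1))) = Add(Mul(4769162, Rational(1, 3014557)), Mul(2013941, Rational(-1, 3492402))) = Add(Rational(4769162, 3014557), Rational(-2013941, 3492402)) = Rational(10584690967987, 10528044895914)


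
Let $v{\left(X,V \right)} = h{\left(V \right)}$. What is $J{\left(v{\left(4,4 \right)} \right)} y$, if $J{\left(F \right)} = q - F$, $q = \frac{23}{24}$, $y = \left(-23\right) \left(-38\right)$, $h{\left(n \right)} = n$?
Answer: $- \frac{31901}{12} \approx -2658.4$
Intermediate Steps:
$v{\left(X,V \right)} = V$
$y = 874$
$q = \frac{23}{24}$ ($q = 23 \cdot \frac{1}{24} = \frac{23}{24} \approx 0.95833$)
$J{\left(F \right)} = \frac{23}{24} - F$
$J{\left(v{\left(4,4 \right)} \right)} y = \left(\frac{23}{24} - 4\right) 874 = \left(- \frac{73}{24}\right) 874 = - \frac{31901}{12}$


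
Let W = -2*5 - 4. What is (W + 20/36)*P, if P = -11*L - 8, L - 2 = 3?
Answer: 847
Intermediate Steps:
L = 5 (L = 2 + 3 = 5)
P = -63 (P = -11*5 - 8 = -55 - 8 = -63)
W = -14 (W = -10 - 4 = -14)
(W + 20/36)*P = (-14 + 20/36)*(-63) = (-14 + 20*(1/36))*(-63) = (-14 + 5/9)*(-63) = -121/9*(-63) = 847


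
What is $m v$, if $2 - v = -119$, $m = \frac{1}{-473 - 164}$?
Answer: $- \frac{121}{637} \approx -0.18995$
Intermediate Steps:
$m = - \frac{1}{637}$ ($m = \frac{1}{-473 + \left(-196 + 32\right)} = \frac{1}{-473 - 164} = \frac{1}{-637} = - \frac{1}{637} \approx -0.0015699$)
$v = 121$ ($v = 2 - -119 = 2 + 119 = 121$)
$m v = \left(- \frac{1}{637}\right) 121 = - \frac{121}{637}$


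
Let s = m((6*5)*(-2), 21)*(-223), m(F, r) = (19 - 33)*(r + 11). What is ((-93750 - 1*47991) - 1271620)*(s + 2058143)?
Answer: -3050099465967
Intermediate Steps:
m(F, r) = -154 - 14*r (m(F, r) = -14*(11 + r) = -154 - 14*r)
s = 99904 (s = (-154 - 14*21)*(-223) = (-154 - 294)*(-223) = -448*(-223) = 99904)
((-93750 - 1*47991) - 1271620)*(s + 2058143) = ((-93750 - 1*47991) - 1271620)*(99904 + 2058143) = ((-93750 - 47991) - 1271620)*2158047 = (-141741 - 1271620)*2158047 = -1413361*2158047 = -3050099465967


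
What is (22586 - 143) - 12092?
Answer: 10351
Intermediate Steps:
(22586 - 143) - 12092 = 22443 - 12092 = 10351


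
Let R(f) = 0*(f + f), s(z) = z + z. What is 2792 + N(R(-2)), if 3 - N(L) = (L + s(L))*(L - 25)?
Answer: 2795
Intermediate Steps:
s(z) = 2*z
R(f) = 0 (R(f) = 0*(2*f) = 0)
N(L) = 3 - 3*L*(-25 + L) (N(L) = 3 - (L + 2*L)*(L - 25) = 3 - 3*L*(-25 + L))
2792 + N(R(-2)) = 2792 + (3 - 3*0² + 75*0) = 2792 + (3 - 3*0 + 0) = 2792 + (3 + 0 + 0) = 2792 + 3 = 2795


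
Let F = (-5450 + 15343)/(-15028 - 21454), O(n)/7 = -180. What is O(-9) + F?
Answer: -45977213/36482 ≈ -1260.3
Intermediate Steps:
O(n) = -1260 (O(n) = 7*(-180) = -1260)
F = -9893/36482 (F = 9893/(-36482) = 9893*(-1/36482) = -9893/36482 ≈ -0.27117)
O(-9) + F = -1260 - 9893/36482 = -45977213/36482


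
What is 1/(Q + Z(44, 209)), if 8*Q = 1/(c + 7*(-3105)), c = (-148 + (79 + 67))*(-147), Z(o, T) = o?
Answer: 171528/7547231 ≈ 0.022727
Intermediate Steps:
c = 294 (c = (-148 + 146)*(-147) = -2*(-147) = 294)
Q = -1/171528 (Q = 1/(8*(294 + 7*(-3105))) = 1/(8*(294 - 21735)) = (⅛)/(-21441) = (⅛)*(-1/21441) = -1/171528 ≈ -5.8299e-6)
1/(Q + Z(44, 209)) = 1/(-1/171528 + 44) = 1/(7547231/171528) = 171528/7547231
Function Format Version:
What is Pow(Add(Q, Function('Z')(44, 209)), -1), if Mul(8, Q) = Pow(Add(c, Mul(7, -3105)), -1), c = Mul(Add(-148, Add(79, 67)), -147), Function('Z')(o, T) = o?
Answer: Rational(171528, 7547231) ≈ 0.022727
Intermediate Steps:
c = 294 (c = Mul(Add(-148, 146), -147) = Mul(-2, -147) = 294)
Q = Rational(-1, 171528) (Q = Mul(Rational(1, 8), Pow(Add(294, Mul(7, -3105)), -1)) = Mul(Rational(1, 8), Pow(Add(294, -21735), -1)) = Mul(Rational(1, 8), Pow(-21441, -1)) = Mul(Rational(1, 8), Rational(-1, 21441)) = Rational(-1, 171528) ≈ -5.8299e-6)
Pow(Add(Q, Function('Z')(44, 209)), -1) = Pow(Add(Rational(-1, 171528), 44), -1) = Pow(Rational(7547231, 171528), -1) = Rational(171528, 7547231)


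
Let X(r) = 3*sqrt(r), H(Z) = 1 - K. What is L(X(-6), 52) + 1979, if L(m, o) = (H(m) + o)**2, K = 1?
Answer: 4683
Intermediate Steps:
H(Z) = 0 (H(Z) = 1 - 1*1 = 1 - 1 = 0)
L(m, o) = o**2 (L(m, o) = (0 + o)**2 = o**2)
L(X(-6), 52) + 1979 = 52**2 + 1979 = 2704 + 1979 = 4683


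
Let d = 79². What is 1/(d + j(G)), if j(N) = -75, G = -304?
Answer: 1/6166 ≈ 0.00016218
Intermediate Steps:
d = 6241
1/(d + j(G)) = 1/(6241 - 75) = 1/6166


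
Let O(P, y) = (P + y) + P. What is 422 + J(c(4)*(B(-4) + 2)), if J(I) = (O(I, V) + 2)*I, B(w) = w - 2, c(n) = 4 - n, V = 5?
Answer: 422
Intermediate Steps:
B(w) = -2 + w
O(P, y) = y + 2*P
J(I) = I*(7 + 2*I) (J(I) = ((5 + 2*I) + 2)*I = (7 + 2*I)*I = I*(7 + 2*I))
422 + J(c(4)*(B(-4) + 2)) = 422 + ((4 - 1*4)*((-2 - 4) + 2))*(7 + 2*((4 - 1*4)*((-2 - 4) + 2))) = 422 + ((4 - 4)*(-6 + 2))*(7 + 2*((4 - 4)*(-6 + 2))) = 422 + (0*(-4))*(7 + 2*(0*(-4))) = 422 + 0*(7 + 2*0) = 422 + 0*(7 + 0) = 422 + 0*7 = 422 + 0 = 422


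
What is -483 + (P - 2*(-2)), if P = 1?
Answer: -478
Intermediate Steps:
-483 + (P - 2*(-2)) = -483 + (1 - 2*(-2)) = -483 + (1 + 4) = -483 + 5 = -478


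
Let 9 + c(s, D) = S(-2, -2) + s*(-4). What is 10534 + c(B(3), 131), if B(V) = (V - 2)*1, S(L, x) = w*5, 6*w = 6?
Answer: 10526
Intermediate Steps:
w = 1 (w = (⅙)*6 = 1)
S(L, x) = 5 (S(L, x) = 1*5 = 5)
B(V) = -2 + V (B(V) = (-2 + V)*1 = -2 + V)
c(s, D) = -4 - 4*s (c(s, D) = -9 + (5 + s*(-4)) = -9 + (5 - 4*s) = -4 - 4*s)
10534 + c(B(3), 131) = 10534 + (-4 - 4*(-2 + 3)) = 10534 + (-4 - 4*1) = 10534 + (-4 - 4) = 10534 - 8 = 10526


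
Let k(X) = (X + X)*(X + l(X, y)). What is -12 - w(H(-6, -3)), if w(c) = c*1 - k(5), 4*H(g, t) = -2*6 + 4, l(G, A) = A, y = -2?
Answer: 20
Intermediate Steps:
k(X) = 2*X*(-2 + X) (k(X) = (X + X)*(X - 2) = (2*X)*(-2 + X) = 2*X*(-2 + X))
H(g, t) = -2 (H(g, t) = (-2*6 + 4)/4 = (-12 + 4)/4 = (¼)*(-8) = -2)
w(c) = -30 + c (w(c) = c*1 - 2*5*(-2 + 5) = c - 2*5*3 = c - 1*30 = c - 30 = -30 + c)
-12 - w(H(-6, -3)) = -12 - (-30 - 2) = -12 - 1*(-32) = -12 + 32 = 20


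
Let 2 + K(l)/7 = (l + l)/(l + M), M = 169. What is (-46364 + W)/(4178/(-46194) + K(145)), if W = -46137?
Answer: 335429808729/27651724 ≈ 12131.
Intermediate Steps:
K(l) = -14 + 14*l/(169 + l) (K(l) = -14 + 7*((l + l)/(l + 169)) = -14 + 7*((2*l)/(169 + l)) = -14 + 7*(2*l/(169 + l)) = -14 + 14*l/(169 + l))
(-46364 + W)/(4178/(-46194) + K(145)) = (-46364 - 46137)/(4178/(-46194) - 2366/(169 + 145)) = -92501/(4178*(-1/46194) - 2366/314) = -92501/(-2089/23097 - 2366*1/314) = -92501/(-2089/23097 - 1183/157) = -92501/(-27651724/3626229) = -92501*(-3626229/27651724) = 335429808729/27651724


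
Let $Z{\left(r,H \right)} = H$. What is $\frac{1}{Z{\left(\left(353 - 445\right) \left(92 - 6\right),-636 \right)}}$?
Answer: $- \frac{1}{636} \approx -0.0015723$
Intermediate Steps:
$\frac{1}{Z{\left(\left(353 - 445\right) \left(92 - 6\right),-636 \right)}} = \frac{1}{-636} = - \frac{1}{636}$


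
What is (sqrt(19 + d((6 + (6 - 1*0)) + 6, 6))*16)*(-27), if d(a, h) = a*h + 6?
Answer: -432*sqrt(133) ≈ -4982.1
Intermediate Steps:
d(a, h) = 6 + a*h
(sqrt(19 + d((6 + (6 - 1*0)) + 6, 6))*16)*(-27) = (sqrt(19 + (6 + ((6 + (6 - 1*0)) + 6)*6))*16)*(-27) = (sqrt(19 + (6 + ((6 + (6 + 0)) + 6)*6))*16)*(-27) = (sqrt(19 + (6 + ((6 + 6) + 6)*6))*16)*(-27) = (sqrt(19 + (6 + (12 + 6)*6))*16)*(-27) = (sqrt(19 + (6 + 18*6))*16)*(-27) = (sqrt(19 + (6 + 108))*16)*(-27) = (sqrt(19 + 114)*16)*(-27) = (sqrt(133)*16)*(-27) = (16*sqrt(133))*(-27) = -432*sqrt(133)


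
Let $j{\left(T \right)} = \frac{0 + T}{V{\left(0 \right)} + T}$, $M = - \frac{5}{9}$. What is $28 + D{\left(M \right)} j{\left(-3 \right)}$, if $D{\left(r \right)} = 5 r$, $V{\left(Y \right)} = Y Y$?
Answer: $\frac{227}{9} \approx 25.222$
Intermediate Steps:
$M = - \frac{5}{9}$ ($M = \left(-5\right) \frac{1}{9} = - \frac{5}{9} \approx -0.55556$)
$V{\left(Y \right)} = Y^{2}$
$j{\left(T \right)} = 1$ ($j{\left(T \right)} = \frac{0 + T}{0^{2} + T} = \frac{T}{0 + T} = \frac{T}{T} = 1$)
$28 + D{\left(M \right)} j{\left(-3 \right)} = 28 + 5 \left(- \frac{5}{9}\right) 1 = 28 - \frac{25}{9} = \frac{227}{9}$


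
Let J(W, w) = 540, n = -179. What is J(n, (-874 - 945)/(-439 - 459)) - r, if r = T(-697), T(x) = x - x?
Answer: 540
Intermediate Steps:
T(x) = 0
r = 0
J(n, (-874 - 945)/(-439 - 459)) - r = 540 - 1*0 = 540 + 0 = 540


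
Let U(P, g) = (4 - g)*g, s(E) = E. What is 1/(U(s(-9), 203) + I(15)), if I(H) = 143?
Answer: -1/40254 ≈ -2.4842e-5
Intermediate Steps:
U(P, g) = g*(4 - g)
1/(U(s(-9), 203) + I(15)) = 1/(203*(4 - 1*203) + 143) = 1/(203*(4 - 203) + 143) = 1/(203*(-199) + 143) = 1/(-40397 + 143) = 1/(-40254) = -1/40254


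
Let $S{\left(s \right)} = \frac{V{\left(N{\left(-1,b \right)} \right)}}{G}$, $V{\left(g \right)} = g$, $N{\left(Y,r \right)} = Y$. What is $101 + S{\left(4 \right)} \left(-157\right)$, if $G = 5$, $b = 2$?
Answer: $\frac{662}{5} \approx 132.4$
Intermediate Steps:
$S{\left(s \right)} = - \frac{1}{5}$
$101 + S{\left(4 \right)} \left(-157\right) = 101 - - \frac{157}{5} = 101 + \frac{157}{5} = \frac{662}{5}$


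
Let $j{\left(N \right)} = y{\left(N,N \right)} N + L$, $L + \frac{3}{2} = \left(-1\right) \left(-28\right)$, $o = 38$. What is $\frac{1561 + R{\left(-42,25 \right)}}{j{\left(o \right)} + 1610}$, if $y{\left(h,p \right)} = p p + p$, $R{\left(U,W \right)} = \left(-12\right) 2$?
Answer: $\frac{3074}{115905} \approx 0.026522$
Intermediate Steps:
$R{\left(U,W \right)} = -24$
$y{\left(h,p \right)} = p + p^{2}$ ($y{\left(h,p \right)} = p^{2} + p = p + p^{2}$)
$L = \frac{53}{2}$ ($L = - \frac{3}{2} - -28 = - \frac{3}{2} + 28 = \frac{53}{2} \approx 26.5$)
$j{\left(N \right)} = \frac{53}{2} + N^{2} \left(1 + N\right)$ ($j{\left(N \right)} = N \left(1 + N\right) N + \frac{53}{2} = N^{2} \left(1 + N\right) + \frac{53}{2} = \frac{53}{2} + N^{2} \left(1 + N\right)$)
$\frac{1561 + R{\left(-42,25 \right)}}{j{\left(o \right)} + 1610} = \frac{1561 - 24}{\left(\frac{53}{2} + 38^{2} + 38^{3}\right) + 1610} = \frac{1537}{\left(\frac{53}{2} + 1444 + 54872\right) + 1610} = \frac{1537}{\frac{112685}{2} + 1610} = \frac{1537}{\frac{115905}{2}} = 1537 \cdot \frac{2}{115905} = \frac{3074}{115905}$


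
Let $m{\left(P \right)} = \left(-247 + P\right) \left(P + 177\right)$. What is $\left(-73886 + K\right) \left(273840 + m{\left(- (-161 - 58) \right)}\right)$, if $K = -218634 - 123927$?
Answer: $-109422282144$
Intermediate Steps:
$K = -342561$ ($K = -218634 - 123927 = -342561$)
$m{\left(P \right)} = \left(-247 + P\right) \left(177 + P\right)$
$\left(-73886 + K\right) \left(273840 + m{\left(- (-161 - 58) \right)}\right) = \left(-73886 - 342561\right) \left(273840 - \left(43719 - \left(-161 - 58\right)^{2} + 70 \left(-1\right) \left(-161 - 58\right)\right)\right) = - 416447 \left(273840 - \left(43719 - \left(-161 - 58\right)^{2} + 70 \left(-1\right) \left(-161 - 58\right)\right)\right) = - 416447 \left(273840 - \left(43719 - 47961 + 70 \left(-1\right) \left(-219\right)\right)\right) = - 416447 \left(273840 - \left(59049 - 47961\right)\right) = - 416447 \left(273840 - 11088\right) = \left(-416447\right) 262752 = -109422282144$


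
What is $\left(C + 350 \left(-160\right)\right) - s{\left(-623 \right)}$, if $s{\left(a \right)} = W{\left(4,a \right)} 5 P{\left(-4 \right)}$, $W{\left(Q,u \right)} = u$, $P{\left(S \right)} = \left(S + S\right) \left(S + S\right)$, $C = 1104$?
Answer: $144464$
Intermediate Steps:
$P{\left(S \right)} = 4 S^{2}$ ($P{\left(S \right)} = 2 S 2 S = 4 S^{2}$)
$s{\left(a \right)} = 320 a$ ($s{\left(a \right)} = a 5 \cdot 4 \left(-4\right)^{2} = 5 a 4 \cdot 16 = 5 a 64 = 320 a$)
$\left(C + 350 \left(-160\right)\right) - s{\left(-623 \right)} = \left(1104 + 350 \left(-160\right)\right) - 320 \left(-623\right) = \left(1104 - 56000\right) - -199360 = -54896 + 199360 = 144464$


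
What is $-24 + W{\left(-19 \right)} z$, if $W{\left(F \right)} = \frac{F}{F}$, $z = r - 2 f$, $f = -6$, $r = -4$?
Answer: $-16$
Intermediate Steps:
$z = 8$ ($z = -4 - -12 = -4 + 12 = 8$)
$W{\left(F \right)} = 1$
$-24 + W{\left(-19 \right)} z = -24 + 1 \cdot 8 = -24 + 8 = -16$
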